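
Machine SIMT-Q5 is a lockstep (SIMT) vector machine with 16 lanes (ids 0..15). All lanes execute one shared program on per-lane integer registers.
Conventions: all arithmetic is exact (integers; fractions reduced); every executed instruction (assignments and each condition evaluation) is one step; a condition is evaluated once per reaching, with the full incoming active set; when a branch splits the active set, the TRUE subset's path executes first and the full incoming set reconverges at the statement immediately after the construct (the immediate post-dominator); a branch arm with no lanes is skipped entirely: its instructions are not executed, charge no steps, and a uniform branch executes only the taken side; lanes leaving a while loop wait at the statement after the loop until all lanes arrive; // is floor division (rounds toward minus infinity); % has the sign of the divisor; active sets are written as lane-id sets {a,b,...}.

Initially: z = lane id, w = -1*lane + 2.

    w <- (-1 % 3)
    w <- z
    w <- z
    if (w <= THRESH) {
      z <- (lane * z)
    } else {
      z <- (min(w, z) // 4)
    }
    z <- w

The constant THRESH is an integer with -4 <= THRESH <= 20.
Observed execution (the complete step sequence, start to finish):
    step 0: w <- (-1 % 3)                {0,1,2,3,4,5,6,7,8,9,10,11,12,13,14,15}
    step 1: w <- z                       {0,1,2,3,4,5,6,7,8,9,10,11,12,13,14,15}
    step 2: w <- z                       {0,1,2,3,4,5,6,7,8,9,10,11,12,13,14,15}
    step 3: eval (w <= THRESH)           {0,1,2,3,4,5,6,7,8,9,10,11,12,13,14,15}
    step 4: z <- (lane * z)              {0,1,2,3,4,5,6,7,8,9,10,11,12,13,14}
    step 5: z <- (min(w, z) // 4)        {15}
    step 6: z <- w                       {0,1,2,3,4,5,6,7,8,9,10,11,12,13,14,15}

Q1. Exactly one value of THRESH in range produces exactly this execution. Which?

Answer: THRESH = 14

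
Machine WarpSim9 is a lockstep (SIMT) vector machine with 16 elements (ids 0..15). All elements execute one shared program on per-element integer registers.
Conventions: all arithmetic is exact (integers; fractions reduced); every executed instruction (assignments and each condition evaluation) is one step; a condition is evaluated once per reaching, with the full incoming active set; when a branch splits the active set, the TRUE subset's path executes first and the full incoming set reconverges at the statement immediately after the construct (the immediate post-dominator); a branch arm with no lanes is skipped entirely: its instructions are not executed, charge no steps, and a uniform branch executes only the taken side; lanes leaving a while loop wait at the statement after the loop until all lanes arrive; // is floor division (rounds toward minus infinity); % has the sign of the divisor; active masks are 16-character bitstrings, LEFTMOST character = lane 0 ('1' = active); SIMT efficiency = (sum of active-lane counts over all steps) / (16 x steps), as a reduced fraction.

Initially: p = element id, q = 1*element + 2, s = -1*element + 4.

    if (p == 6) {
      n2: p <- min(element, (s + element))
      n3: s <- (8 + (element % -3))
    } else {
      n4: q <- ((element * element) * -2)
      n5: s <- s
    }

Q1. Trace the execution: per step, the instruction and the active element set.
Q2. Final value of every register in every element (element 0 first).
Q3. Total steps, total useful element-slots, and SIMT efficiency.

step 0: eval (p == 6)                1111111111111111
step 1: p <- min(element, (s + element)) 0000001000000000
step 2: s <- (8 + (element % -3))    0000001000000000
step 3: q <- ((element * element) * -2) 1111110111111111
step 4: s <- s                       1111110111111111

Answer: 5 steps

p: 0,1,2,3,4,5,4,7,8,9,10,11,12,13,14,15
q: 0,-2,-8,-18,-32,-50,8,-98,-128,-162,-200,-242,-288,-338,-392,-450
s: 4,3,2,1,0,-1,8,-3,-4,-5,-6,-7,-8,-9,-10,-11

steps = 5; useful = 48; efficiency = 48/80 = 3/5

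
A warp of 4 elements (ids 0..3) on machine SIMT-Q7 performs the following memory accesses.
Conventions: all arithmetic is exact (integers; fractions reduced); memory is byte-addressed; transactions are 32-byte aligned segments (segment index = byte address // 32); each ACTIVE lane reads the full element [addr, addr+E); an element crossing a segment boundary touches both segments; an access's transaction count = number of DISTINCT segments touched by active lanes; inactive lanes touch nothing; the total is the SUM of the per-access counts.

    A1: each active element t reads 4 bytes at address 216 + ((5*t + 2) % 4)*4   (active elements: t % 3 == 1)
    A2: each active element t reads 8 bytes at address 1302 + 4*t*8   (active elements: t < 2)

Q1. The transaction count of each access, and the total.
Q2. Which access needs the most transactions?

A1: 1 transaction
A2: 2 transactions

Answer: 1,2; total 3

Answer: A2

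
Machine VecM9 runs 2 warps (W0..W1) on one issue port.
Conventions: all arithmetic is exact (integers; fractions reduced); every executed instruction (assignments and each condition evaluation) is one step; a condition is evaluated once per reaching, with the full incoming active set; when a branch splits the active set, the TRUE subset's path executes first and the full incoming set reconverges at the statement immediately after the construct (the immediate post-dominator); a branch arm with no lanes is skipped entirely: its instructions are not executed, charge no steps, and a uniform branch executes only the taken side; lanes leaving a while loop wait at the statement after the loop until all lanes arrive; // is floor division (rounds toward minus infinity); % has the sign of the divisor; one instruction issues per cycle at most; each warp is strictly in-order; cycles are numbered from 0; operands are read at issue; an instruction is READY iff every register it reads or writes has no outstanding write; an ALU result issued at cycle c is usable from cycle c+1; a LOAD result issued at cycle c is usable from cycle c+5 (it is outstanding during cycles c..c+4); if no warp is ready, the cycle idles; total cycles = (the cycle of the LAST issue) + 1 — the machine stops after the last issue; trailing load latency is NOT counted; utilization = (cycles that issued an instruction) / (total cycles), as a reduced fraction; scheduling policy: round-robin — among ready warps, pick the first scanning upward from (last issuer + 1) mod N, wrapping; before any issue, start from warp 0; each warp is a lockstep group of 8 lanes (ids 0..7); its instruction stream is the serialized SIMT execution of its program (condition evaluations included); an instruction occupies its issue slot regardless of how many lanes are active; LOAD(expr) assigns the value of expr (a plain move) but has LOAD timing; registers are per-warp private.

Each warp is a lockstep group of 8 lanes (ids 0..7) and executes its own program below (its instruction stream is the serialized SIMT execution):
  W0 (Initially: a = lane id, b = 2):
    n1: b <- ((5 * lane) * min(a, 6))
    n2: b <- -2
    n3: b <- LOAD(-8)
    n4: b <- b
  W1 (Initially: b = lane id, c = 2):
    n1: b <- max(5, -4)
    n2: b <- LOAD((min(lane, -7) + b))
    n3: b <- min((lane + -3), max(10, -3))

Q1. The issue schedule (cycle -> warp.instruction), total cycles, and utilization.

cycle 0: W0.I0
cycle 1: W1.I0
cycle 2: W0.I1
cycle 3: W1.I1
cycle 4: W0.I2
cycle 5: idle
cycle 6: idle
cycle 7: idle
cycle 8: W1.I2
cycle 9: W0.I3

Answer: 10 cycles, utilization 7/10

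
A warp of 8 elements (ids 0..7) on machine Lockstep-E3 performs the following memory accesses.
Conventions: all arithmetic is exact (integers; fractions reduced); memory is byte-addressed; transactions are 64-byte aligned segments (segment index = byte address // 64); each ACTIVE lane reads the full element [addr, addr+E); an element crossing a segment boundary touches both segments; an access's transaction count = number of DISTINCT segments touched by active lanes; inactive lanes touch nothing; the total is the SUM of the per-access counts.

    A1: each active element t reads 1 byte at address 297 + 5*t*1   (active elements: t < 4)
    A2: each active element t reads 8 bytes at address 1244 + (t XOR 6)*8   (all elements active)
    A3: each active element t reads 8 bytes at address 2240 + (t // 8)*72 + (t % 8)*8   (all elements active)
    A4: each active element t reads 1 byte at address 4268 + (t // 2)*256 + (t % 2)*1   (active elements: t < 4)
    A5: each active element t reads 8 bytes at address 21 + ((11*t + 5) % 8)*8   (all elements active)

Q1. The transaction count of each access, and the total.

A1: 1 transaction
A2: 2 transactions
A3: 1 transaction
A4: 2 transactions
A5: 2 transactions

Answer: 1,2,1,2,2; total 8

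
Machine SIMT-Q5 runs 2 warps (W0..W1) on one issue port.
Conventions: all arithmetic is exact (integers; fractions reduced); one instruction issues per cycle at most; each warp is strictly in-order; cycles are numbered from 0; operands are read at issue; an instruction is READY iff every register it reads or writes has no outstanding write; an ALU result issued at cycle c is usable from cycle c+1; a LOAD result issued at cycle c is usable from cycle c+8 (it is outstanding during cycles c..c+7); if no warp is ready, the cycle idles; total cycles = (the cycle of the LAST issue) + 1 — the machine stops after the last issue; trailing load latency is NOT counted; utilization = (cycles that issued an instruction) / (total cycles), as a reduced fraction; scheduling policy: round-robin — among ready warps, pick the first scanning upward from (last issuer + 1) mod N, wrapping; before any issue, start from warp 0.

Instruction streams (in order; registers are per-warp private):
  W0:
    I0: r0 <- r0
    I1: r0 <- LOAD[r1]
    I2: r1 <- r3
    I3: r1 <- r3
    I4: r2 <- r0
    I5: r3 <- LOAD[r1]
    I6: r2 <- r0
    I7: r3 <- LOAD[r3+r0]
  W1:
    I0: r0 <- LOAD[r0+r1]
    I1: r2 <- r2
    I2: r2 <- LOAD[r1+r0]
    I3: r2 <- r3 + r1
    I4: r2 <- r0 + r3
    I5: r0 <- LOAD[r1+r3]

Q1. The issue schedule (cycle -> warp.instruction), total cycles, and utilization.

cycle 0: W0.I0
cycle 1: W1.I0
cycle 2: W0.I1
cycle 3: W1.I1
cycle 4: W0.I2
cycle 5: W0.I3
cycle 6: idle
cycle 7: idle
cycle 8: idle
cycle 9: W1.I2
cycle 10: W0.I4
cycle 11: W0.I5
cycle 12: W0.I6
cycle 13: idle
cycle 14: idle
cycle 15: idle
cycle 16: idle
cycle 17: W1.I3
cycle 18: W1.I4
cycle 19: W0.I7
cycle 20: W1.I5

Answer: 21 cycles, utilization 2/3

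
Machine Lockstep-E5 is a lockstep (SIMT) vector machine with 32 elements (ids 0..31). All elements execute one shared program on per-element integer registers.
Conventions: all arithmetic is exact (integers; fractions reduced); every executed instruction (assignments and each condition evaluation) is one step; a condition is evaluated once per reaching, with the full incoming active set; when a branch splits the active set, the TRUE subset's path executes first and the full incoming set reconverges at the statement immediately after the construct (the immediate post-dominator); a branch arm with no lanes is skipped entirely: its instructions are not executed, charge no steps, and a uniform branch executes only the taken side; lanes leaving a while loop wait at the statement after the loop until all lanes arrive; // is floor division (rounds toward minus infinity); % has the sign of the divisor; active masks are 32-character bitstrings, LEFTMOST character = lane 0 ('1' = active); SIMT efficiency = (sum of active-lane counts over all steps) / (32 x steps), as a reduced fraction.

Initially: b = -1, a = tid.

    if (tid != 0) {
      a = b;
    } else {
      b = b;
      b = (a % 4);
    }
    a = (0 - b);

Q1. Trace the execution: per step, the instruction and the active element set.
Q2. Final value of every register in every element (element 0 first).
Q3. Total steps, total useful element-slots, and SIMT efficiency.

step 0: eval (tid != 0)              11111111111111111111111111111111
step 1: a <- b                       01111111111111111111111111111111
step 2: b <- b                       10000000000000000000000000000000
step 3: b <- (a % 4)                 10000000000000000000000000000000
step 4: a <- (0 - b)                 11111111111111111111111111111111

Answer: 5 steps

b: 0,-1,-1,-1,-1,-1,-1,-1,-1,-1,-1,-1,-1,-1,-1,-1,-1,-1,-1,-1,-1,-1,-1,-1,-1,-1,-1,-1,-1,-1,-1,-1
a: 0,1,1,1,1,1,1,1,1,1,1,1,1,1,1,1,1,1,1,1,1,1,1,1,1,1,1,1,1,1,1,1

steps = 5; useful = 97; efficiency = 97/160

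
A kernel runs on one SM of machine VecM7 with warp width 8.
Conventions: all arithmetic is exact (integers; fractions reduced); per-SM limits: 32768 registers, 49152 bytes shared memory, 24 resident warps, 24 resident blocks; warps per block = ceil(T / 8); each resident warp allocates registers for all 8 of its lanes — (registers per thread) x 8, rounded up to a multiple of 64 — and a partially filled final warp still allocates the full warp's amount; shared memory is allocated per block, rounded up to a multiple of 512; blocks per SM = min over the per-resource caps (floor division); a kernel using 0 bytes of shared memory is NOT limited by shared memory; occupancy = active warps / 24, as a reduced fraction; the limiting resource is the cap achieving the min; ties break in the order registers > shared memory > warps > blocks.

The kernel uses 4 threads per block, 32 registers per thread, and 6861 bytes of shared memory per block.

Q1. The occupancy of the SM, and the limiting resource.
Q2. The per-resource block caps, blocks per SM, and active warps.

Answer: occupancy 1/4, limited by shared memory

registers: 128 blocks
shared memory: 6 blocks
warps: 24 blocks
blocks: 24 blocks

Answer: 6 blocks, 6 active warps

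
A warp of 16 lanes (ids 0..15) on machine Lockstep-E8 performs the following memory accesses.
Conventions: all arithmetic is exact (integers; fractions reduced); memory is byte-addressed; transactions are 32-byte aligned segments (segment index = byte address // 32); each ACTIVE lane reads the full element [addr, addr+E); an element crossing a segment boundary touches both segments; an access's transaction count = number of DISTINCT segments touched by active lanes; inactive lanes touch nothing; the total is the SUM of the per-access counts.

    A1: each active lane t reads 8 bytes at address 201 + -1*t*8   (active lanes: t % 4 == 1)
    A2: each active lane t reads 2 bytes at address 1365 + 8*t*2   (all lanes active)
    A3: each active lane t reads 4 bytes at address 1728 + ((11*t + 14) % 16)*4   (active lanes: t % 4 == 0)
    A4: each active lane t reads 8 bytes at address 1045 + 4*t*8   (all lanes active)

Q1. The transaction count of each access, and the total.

A1: 4 transactions
A2: 9 transactions
A3: 2 transactions
A4: 16 transactions

Answer: 4,9,2,16; total 31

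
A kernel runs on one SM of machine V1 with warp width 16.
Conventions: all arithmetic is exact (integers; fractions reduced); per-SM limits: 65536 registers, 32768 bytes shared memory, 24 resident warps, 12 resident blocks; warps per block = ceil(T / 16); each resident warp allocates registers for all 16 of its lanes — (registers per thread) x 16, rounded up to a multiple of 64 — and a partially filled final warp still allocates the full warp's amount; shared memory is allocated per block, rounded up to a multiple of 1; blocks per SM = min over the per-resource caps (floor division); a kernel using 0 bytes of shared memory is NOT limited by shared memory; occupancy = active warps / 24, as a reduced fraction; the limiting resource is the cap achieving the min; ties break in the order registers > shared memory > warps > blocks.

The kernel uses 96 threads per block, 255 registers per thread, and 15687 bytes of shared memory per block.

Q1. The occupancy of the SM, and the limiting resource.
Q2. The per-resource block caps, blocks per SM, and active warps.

Answer: occupancy 1/2, limited by registers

registers: 2 blocks
shared memory: 2 blocks
warps: 4 blocks
blocks: 12 blocks

Answer: 2 blocks, 12 active warps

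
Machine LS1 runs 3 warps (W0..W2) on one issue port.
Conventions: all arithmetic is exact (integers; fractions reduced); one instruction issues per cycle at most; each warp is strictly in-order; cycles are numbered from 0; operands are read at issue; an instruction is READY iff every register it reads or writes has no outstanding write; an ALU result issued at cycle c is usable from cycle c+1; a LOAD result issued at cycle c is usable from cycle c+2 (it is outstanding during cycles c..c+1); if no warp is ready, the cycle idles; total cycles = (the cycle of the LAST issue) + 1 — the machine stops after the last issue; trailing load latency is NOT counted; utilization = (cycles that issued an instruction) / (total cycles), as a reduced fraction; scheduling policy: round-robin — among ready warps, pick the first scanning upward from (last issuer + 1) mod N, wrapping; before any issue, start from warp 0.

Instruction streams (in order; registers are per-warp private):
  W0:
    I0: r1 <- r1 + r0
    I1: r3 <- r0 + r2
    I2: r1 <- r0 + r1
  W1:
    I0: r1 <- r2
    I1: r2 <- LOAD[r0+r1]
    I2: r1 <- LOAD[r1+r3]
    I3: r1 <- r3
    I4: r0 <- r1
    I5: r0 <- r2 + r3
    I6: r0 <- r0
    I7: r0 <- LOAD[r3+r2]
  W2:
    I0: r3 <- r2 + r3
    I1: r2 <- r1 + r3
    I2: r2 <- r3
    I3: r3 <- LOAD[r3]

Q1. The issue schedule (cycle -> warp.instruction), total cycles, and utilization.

cycle 0: W0.I0
cycle 1: W1.I0
cycle 2: W2.I0
cycle 3: W0.I1
cycle 4: W1.I1
cycle 5: W2.I1
cycle 6: W0.I2
cycle 7: W1.I2
cycle 8: W2.I2
cycle 9: W1.I3
cycle 10: W2.I3
cycle 11: W1.I4
cycle 12: W1.I5
cycle 13: W1.I6
cycle 14: W1.I7

Answer: 15 cycles, utilization 1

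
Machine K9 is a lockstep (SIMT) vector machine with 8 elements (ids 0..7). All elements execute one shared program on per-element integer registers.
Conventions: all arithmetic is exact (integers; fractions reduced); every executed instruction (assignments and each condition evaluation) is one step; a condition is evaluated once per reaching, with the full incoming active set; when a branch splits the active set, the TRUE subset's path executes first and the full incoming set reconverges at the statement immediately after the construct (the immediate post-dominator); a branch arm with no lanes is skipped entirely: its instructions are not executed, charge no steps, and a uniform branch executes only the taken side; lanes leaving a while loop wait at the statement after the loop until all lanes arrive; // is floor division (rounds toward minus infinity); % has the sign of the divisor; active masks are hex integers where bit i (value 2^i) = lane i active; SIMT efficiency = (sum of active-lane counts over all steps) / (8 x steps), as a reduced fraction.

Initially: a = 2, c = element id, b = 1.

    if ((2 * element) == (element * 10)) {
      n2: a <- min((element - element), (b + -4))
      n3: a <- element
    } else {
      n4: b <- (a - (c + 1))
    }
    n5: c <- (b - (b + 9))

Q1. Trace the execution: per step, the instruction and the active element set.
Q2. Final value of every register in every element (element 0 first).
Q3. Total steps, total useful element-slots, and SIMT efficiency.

step 0: eval ((2 * element) == (element * 10)) 0xff
step 1: a <- min((element - element), (b + -4)) 0x01
step 2: a <- element                 0x01
step 3: b <- (a - (c + 1))           0xfe
step 4: c <- (b - (b + 9))           0xff

Answer: 5 steps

a: 0,2,2,2,2,2,2,2
c: -9,-9,-9,-9,-9,-9,-9,-9
b: 1,0,-1,-2,-3,-4,-5,-6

steps = 5; useful = 25; efficiency = 25/40 = 5/8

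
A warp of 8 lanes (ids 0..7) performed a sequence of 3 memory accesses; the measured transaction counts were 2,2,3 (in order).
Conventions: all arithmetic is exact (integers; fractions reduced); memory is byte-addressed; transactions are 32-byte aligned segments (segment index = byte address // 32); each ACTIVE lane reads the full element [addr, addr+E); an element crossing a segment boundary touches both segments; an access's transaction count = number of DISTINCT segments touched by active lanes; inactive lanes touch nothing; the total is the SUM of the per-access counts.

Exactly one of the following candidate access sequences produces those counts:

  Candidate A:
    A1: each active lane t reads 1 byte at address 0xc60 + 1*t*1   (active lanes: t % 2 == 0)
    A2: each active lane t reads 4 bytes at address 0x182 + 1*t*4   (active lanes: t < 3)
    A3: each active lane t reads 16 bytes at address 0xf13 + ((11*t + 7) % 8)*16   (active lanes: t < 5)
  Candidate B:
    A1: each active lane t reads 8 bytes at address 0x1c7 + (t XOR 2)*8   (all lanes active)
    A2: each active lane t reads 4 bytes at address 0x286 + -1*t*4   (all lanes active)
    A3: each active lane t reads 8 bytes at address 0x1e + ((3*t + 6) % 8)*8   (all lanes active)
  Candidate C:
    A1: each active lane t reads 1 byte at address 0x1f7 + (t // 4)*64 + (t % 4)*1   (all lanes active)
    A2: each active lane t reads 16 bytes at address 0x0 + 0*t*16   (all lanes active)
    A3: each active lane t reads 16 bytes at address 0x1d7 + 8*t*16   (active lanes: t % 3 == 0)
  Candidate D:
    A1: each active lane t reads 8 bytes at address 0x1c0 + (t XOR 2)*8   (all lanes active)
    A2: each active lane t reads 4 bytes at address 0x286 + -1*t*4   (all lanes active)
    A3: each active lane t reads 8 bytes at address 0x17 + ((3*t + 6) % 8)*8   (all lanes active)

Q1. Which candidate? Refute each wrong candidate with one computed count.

A: A1 gives 1 transaction, not 2
B: A1 gives 3 transactions, not 2
C: A2 gives 1 transaction, not 2
D: all counts match (2,2,3)

Answer: D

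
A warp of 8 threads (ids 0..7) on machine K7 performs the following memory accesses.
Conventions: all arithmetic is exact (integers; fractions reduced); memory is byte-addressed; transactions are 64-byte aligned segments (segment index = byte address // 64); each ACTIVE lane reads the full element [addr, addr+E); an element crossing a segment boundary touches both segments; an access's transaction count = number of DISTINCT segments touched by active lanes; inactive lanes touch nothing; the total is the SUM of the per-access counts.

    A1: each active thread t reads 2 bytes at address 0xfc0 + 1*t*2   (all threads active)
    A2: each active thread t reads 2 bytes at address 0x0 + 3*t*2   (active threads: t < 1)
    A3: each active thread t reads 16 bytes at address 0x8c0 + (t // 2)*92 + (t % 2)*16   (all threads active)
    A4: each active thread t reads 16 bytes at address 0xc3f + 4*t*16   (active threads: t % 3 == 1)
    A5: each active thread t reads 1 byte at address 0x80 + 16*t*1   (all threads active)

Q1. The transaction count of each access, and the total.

A1: 1 transaction
A2: 1 transaction
A3: 5 transactions
A4: 6 transactions
A5: 2 transactions

Answer: 1,1,5,6,2; total 15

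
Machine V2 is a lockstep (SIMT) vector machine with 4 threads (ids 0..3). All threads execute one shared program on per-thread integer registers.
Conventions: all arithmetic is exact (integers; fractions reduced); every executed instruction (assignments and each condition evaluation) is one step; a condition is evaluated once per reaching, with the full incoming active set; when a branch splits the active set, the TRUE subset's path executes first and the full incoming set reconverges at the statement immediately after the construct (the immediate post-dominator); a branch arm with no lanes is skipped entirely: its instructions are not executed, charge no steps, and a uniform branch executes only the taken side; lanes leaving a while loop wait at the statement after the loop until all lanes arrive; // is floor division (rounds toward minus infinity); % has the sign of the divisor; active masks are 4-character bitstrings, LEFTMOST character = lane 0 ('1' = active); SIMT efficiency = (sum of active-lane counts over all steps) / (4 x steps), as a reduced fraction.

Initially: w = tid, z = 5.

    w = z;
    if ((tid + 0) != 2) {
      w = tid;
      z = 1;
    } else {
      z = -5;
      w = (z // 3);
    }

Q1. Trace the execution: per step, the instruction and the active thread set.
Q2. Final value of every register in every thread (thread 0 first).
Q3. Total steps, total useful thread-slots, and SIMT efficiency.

step 0: w <- z                       1111
step 1: eval ((tid + 0) != 2)        1111
step 2: w <- tid                     1101
step 3: z <- 1                       1101
step 4: z <- -5                      0010
step 5: w <- (z // 3)                0010

Answer: 6 steps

w: 0,1,-2,3
z: 1,1,-5,1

steps = 6; useful = 16; efficiency = 16/24 = 2/3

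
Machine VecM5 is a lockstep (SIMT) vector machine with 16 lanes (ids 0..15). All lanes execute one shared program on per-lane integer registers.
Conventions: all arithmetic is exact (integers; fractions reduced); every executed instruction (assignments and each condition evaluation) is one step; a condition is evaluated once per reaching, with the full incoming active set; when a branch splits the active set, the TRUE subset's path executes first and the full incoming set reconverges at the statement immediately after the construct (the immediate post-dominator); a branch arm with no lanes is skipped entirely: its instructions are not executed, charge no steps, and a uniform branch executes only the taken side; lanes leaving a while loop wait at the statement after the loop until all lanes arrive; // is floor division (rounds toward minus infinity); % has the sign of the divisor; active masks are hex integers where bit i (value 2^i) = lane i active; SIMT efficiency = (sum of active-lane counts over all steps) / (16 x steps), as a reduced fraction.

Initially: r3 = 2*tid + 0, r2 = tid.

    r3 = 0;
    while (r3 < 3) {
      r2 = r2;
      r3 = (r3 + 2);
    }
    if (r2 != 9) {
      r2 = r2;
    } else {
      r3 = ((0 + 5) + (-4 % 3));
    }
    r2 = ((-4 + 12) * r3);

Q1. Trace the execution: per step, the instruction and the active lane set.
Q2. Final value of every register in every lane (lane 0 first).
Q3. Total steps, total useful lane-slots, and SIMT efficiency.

step 0: r3 <- 0                      0xffff
step 1: eval (r3 < 3)                0xffff
step 2: r2 <- r2                     0xffff
step 3: r3 <- (r3 + 2)               0xffff
step 4: eval (r3 < 3)                0xffff
step 5: r2 <- r2                     0xffff
step 6: r3 <- (r3 + 2)               0xffff
step 7: eval (r3 < 3)                0xffff
step 8: eval (r2 != 9)               0xffff
step 9: r2 <- r2                     0xfdff
step 10: r3 <- ((0 + 5) + (-4 % 3))   0x0200
step 11: r2 <- ((-4 + 12) * r3)       0xffff

Answer: 12 steps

r3: 4,4,4,4,4,4,4,4,4,7,4,4,4,4,4,4
r2: 32,32,32,32,32,32,32,32,32,56,32,32,32,32,32,32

steps = 12; useful = 176; efficiency = 176/192 = 11/12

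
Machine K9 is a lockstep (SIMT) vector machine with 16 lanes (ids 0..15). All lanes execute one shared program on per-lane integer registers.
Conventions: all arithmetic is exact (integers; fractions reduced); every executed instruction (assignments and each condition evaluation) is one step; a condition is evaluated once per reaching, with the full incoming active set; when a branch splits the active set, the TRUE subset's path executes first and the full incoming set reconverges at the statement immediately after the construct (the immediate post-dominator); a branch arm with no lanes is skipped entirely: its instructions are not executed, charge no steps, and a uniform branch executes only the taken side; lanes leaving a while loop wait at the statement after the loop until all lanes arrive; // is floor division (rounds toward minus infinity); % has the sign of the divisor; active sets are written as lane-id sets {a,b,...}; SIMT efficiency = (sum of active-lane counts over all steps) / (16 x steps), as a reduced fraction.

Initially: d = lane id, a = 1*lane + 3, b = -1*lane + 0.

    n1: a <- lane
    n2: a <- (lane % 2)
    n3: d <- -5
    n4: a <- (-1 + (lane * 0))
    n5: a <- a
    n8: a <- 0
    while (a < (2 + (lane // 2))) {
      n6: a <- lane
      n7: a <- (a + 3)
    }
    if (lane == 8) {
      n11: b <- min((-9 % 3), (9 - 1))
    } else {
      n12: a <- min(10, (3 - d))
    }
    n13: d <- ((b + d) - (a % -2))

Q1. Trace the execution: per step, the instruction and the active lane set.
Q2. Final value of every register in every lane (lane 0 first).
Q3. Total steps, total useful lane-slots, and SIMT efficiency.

step 0: a <- lane                    {0,1,2,3,4,5,6,7,8,9,10,11,12,13,14,15}
step 1: a <- (lane % 2)              {0,1,2,3,4,5,6,7,8,9,10,11,12,13,14,15}
step 2: d <- -5                      {0,1,2,3,4,5,6,7,8,9,10,11,12,13,14,15}
step 3: a <- (-1 + (lane * 0))       {0,1,2,3,4,5,6,7,8,9,10,11,12,13,14,15}
step 4: a <- a                       {0,1,2,3,4,5,6,7,8,9,10,11,12,13,14,15}
step 5: a <- 0                       {0,1,2,3,4,5,6,7,8,9,10,11,12,13,14,15}
step 6: eval (a < (2 + (lane // 2))) {0,1,2,3,4,5,6,7,8,9,10,11,12,13,14,15}
step 7: a <- lane                    {0,1,2,3,4,5,6,7,8,9,10,11,12,13,14,15}
step 8: a <- (a + 3)                 {0,1,2,3,4,5,6,7,8,9,10,11,12,13,14,15}
step 9: eval (a < (2 + (lane // 2))) {0,1,2,3,4,5,6,7,8,9,10,11,12,13,14,15}
step 10: eval (lane == 8)             {0,1,2,3,4,5,6,7,8,9,10,11,12,13,14,15}
step 11: b <- min((-9 % 3), (9 - 1))  {8}
step 12: a <- min(10, (3 - d))        {0,1,2,3,4,5,6,7,9,10,11,12,13,14,15}
step 13: d <- ((b + d) - (a % -2))    {0,1,2,3,4,5,6,7,8,9,10,11,12,13,14,15}

Answer: 14 steps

d: -5,-6,-7,-8,-9,-10,-11,-12,-4,-14,-15,-16,-17,-18,-19,-20
a: 8,8,8,8,8,8,8,8,11,8,8,8,8,8,8,8
b: 0,-1,-2,-3,-4,-5,-6,-7,0,-9,-10,-11,-12,-13,-14,-15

steps = 14; useful = 208; efficiency = 208/224 = 13/14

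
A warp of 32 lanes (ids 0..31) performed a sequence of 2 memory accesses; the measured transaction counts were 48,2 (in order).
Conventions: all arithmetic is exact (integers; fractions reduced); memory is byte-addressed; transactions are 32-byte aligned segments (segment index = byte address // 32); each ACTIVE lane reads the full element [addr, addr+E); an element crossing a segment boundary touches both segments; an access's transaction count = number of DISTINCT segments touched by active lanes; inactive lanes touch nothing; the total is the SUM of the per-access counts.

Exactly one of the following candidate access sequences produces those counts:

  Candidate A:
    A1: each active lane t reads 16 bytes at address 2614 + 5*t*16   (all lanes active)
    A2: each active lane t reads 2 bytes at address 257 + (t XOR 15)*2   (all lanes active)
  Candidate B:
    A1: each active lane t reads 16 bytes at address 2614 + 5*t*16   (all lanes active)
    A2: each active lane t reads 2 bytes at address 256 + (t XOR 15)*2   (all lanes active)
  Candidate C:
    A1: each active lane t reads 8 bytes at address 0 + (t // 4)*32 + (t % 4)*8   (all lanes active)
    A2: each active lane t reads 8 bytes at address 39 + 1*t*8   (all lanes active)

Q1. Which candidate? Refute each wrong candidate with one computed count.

A: A2 gives 3 transactions, not 2
C: A1 gives 8 transactions, not 48
B: all counts match (48,2)

Answer: B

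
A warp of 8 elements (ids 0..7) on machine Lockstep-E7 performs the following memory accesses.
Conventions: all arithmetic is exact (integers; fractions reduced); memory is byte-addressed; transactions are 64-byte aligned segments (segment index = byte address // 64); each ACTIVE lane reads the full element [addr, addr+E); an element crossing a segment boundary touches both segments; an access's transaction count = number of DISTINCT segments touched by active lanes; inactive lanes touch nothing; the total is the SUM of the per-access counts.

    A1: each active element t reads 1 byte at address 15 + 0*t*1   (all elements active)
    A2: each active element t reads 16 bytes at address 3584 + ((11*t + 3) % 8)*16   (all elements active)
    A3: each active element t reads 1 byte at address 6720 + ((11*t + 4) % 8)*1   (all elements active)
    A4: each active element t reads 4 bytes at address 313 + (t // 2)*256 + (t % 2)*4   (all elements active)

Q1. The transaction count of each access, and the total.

A1: 1 transaction
A2: 2 transactions
A3: 1 transaction
A4: 8 transactions

Answer: 1,2,1,8; total 12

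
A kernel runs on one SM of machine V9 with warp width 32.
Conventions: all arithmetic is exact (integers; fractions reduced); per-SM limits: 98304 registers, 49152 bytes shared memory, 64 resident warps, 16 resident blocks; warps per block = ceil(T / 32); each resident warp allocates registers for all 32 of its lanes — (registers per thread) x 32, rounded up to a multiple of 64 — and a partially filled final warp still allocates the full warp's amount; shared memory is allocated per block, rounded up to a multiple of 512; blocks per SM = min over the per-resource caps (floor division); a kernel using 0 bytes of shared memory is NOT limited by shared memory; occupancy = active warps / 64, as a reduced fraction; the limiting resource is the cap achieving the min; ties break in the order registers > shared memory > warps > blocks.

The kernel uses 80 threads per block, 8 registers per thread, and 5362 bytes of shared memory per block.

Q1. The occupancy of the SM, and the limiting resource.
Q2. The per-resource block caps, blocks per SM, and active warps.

Answer: occupancy 3/8, limited by shared memory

registers: 128 blocks
shared memory: 8 blocks
warps: 21 blocks
blocks: 16 blocks

Answer: 8 blocks, 24 active warps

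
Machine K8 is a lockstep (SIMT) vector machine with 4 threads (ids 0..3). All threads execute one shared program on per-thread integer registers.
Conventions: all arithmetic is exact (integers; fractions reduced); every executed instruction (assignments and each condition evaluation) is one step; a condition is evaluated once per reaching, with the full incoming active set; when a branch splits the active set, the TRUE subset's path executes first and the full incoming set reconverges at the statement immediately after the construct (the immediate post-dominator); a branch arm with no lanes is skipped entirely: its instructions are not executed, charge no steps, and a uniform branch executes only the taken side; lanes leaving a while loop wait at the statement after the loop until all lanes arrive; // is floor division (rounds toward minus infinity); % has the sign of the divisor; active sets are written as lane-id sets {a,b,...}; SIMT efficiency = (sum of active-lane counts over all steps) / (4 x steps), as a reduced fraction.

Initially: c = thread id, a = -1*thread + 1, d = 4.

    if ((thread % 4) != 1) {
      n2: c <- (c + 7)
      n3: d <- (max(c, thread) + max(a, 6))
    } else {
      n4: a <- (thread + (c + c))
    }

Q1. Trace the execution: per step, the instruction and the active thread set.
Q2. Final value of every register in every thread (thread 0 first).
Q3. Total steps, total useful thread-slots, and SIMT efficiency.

step 0: eval ((thread % 4) != 1)     {0,1,2,3}
step 1: c <- (c + 7)                 {0,2,3}
step 2: d <- (max(c, thread) + max(a, 6)) {0,2,3}
step 3: a <- (thread + (c + c))      {1}

Answer: 4 steps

c: 7,1,9,10
a: 1,3,-1,-2
d: 13,4,15,16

steps = 4; useful = 11; efficiency = 11/16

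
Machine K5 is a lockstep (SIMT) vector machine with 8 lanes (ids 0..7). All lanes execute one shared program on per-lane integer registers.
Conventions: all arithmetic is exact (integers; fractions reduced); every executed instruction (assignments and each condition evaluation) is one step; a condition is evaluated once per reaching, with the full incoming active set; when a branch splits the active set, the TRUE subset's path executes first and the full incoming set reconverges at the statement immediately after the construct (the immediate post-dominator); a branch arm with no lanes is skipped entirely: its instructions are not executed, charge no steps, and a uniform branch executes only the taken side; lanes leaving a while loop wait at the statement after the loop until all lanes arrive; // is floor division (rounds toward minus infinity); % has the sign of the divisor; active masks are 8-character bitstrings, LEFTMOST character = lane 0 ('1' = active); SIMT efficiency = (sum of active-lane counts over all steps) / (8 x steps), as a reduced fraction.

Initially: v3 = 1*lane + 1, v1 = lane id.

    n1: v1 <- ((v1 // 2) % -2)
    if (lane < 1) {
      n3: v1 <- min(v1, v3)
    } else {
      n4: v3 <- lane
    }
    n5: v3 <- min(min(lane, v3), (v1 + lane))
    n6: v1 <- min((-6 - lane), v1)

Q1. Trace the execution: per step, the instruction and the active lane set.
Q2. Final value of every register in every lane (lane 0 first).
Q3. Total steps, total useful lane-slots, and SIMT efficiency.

step 0: v1 <- ((v1 // 2) % -2)       11111111
step 1: eval (lane < 1)              11111111
step 2: v1 <- min(v1, v3)            10000000
step 3: v3 <- lane                   01111111
step 4: v3 <- min(min(lane, v3), (v1 + lane)) 11111111
step 5: v1 <- min((-6 - lane), v1)   11111111

Answer: 6 steps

v3: 0,1,1,2,4,5,5,6
v1: -6,-7,-8,-9,-10,-11,-12,-13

steps = 6; useful = 40; efficiency = 40/48 = 5/6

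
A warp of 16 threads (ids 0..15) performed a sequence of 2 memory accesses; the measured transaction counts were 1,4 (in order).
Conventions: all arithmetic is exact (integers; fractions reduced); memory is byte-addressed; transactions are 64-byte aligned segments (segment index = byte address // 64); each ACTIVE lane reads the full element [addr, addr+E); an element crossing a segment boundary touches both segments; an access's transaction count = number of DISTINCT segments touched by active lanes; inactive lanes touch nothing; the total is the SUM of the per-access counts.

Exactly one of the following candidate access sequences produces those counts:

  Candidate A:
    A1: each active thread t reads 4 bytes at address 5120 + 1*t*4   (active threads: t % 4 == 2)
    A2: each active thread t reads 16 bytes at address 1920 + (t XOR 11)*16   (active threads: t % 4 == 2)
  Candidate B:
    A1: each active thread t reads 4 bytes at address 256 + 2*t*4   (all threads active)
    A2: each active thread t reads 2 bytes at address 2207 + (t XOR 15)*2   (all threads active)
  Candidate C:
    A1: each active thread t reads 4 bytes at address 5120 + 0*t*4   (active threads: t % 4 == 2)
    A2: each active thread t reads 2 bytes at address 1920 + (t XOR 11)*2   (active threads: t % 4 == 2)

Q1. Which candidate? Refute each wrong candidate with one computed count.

B: A1 gives 2 transactions, not 1
C: A2 gives 1 transaction, not 4
A: all counts match (1,4)

Answer: A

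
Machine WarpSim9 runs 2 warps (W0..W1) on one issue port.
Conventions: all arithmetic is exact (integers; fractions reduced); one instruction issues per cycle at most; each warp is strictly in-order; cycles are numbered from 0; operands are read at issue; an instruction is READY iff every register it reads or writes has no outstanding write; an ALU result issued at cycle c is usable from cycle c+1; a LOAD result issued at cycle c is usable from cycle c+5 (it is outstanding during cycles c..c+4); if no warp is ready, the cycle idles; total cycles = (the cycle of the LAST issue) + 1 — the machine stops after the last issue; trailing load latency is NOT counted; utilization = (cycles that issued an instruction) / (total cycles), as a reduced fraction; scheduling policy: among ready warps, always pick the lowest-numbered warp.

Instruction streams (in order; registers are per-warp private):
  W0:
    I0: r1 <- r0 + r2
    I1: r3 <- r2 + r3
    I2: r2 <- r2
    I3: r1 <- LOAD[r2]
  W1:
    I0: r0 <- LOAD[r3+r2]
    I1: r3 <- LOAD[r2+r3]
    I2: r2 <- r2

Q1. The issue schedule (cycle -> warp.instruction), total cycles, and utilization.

cycle 0: W0.I0
cycle 1: W0.I1
cycle 2: W0.I2
cycle 3: W0.I3
cycle 4: W1.I0
cycle 5: W1.I1
cycle 6: W1.I2

Answer: 7 cycles, utilization 1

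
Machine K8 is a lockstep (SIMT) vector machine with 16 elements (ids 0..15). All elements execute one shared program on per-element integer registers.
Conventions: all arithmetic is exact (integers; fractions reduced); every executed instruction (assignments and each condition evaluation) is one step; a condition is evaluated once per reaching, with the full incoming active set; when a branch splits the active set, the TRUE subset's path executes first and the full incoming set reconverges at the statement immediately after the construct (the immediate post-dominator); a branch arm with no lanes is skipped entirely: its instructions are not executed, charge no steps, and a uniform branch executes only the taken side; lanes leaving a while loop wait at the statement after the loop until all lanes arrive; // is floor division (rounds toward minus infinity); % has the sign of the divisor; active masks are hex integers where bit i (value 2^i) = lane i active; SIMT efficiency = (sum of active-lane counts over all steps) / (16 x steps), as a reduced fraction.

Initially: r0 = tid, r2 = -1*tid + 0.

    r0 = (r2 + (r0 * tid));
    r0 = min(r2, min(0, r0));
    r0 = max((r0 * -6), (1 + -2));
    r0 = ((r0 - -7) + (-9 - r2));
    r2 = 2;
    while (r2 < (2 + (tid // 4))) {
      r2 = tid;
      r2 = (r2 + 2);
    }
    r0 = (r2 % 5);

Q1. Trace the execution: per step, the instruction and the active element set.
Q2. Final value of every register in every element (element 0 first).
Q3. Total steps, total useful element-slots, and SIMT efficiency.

step 0: r0 <- (r2 + (r0 * tid))      0xffff
step 1: r0 <- min(r2, min(0, r0))    0xffff
step 2: r0 <- max((r0 * -6), (1 + -2)) 0xffff
step 3: r0 <- ((r0 - -7) + (-9 - r2)) 0xffff
step 4: r2 <- 2                      0xffff
step 5: eval (r2 < (2 + (tid // 4))) 0xffff
step 6: r2 <- tid                    0xfff0
step 7: r2 <- (r2 + 2)               0xfff0
step 8: eval (r2 < (2 + (tid // 4))) 0xfff0
step 9: r0 <- (r2 % 5)               0xffff

Answer: 10 steps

r0: 2,2,2,2,1,2,3,4,0,1,2,3,4,0,1,2
r2: 2,2,2,2,6,7,8,9,10,11,12,13,14,15,16,17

steps = 10; useful = 148; efficiency = 148/160 = 37/40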